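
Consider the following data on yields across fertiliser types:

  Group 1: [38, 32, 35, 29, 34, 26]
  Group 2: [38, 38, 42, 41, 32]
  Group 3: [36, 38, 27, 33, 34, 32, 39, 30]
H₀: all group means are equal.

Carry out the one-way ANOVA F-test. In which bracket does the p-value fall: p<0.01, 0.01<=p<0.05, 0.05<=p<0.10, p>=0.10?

p-value bracket: 0.05<=p<0.10

Group means [32.33, 38.20, 33.62], grand mean 34.421
SSB = Σnᵢ(x̄ᵢ−x̄)² = 102.623; SSW = ΣΣ(x−x̄ᵢ)² = 268.008
MSB = 102.623/2 = 51.3116; MSW = 268.008/16 = 16.7505
F = MSB/MSW = 3.0633
df = (2, 16)
p-value (upper-tail) = 0.07476
→ bracket: 0.05<=p<0.10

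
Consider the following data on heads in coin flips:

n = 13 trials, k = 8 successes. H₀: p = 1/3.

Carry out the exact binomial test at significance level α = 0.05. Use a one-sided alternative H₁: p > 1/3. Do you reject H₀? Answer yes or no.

Exact binomial: n=13, k=8, p₀=1/3=0.3333
P(X≥8) from Σ C(n,i)·p₀^i·(1−p₀)^(n−i)
p-value (one-sided, H₁ greater) = 0.03465
At α=0.05: p < α → reject H₀

reject H₀: yes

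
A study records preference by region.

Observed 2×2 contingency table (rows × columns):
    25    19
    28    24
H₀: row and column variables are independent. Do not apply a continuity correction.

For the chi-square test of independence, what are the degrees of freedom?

degrees of freedom = 1

df = (r−1)(c−1) = (2−1)·(2−1) = 1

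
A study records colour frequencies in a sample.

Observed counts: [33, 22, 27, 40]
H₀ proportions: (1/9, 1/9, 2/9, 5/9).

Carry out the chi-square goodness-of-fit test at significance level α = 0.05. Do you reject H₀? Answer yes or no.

reject H₀: yes

n = 122; E_i = n·p_i = [13.56, 13.56, 27.11, 67.78]
χ² = (33−13.56)²/13.56 + (22−13.56)²/13.56 + (27−27.11)²/27.11 + (40−67.78)²/67.78 = 44.5369
df = 3
p-value (upper-tail) = 0.00000
At α=0.05: p < α → reject H₀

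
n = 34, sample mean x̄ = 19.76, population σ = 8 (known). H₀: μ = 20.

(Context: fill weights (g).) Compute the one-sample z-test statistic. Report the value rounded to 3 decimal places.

SE = σ/√n = 8/√34 = 1.3720
z = (x̄−μ₀)/SE = (19.76−20)/1.3720 = -0.1749

test statistic = -0.175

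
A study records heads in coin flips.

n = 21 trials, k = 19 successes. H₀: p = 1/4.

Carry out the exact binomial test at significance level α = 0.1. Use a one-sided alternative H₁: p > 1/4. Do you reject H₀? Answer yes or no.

Exact binomial: n=21, k=19, p₀=1/4=0.2500
P(X≥19) from Σ C(n,i)·p₀^i·(1−p₀)^(n−i)
p-value (one-sided, H₁ greater) = 0.00000
At α=0.1: p < α → reject H₀

reject H₀: yes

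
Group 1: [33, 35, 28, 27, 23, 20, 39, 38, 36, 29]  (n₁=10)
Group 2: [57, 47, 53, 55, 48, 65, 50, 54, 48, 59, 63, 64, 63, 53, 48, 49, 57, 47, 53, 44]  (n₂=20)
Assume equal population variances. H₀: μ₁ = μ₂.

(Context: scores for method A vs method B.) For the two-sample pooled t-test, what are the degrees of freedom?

degrees of freedom = 28

df = n₁ + n₂ − 2 = 10 + 20 − 2 = 28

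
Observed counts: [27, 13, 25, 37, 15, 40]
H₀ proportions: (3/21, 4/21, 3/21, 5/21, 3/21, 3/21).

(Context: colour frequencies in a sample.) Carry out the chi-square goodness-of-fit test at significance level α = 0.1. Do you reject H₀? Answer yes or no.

reject H₀: yes

n = 157; E_i = n·p_i = [22.43, 29.90, 22.43, 37.38, 22.43, 22.43]
χ² = (27−22.43)²/22.43 + (13−29.90)²/29.90 + (25−22.43)²/22.43 + (37−37.38)²/37.38 + (15−22.43)²/22.43 + (40−22.43)²/22.43 = 27.0131
df = 5
p-value (upper-tail) = 0.00006
At α=0.1: p < α → reject H₀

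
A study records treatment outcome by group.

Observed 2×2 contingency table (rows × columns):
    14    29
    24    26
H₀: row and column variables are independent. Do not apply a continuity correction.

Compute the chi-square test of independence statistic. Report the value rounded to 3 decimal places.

Row totals [43, 50], col totals [38, 55], n=93
χ² = (14−17.57)²/17.57 + (29−25.43)²/25.43 + (24−20.43)²/20.43 + (26−29.57)²/29.57 = 2.2813
df = 1

test statistic = 2.281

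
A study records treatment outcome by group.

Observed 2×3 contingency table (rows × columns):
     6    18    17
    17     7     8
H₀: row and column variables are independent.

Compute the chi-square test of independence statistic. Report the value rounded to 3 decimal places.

Row totals [41, 32], col totals [23, 25, 25], n=73
χ² = (6−12.92)²/12.92 + (18−14.04)²/14.04 + (17−14.04)²/14.04 + (17−10.08)²/10.08 + (7−10.96)²/10.96 + (8−10.96)²/10.96 = 12.4201
df = 2

test statistic = 12.420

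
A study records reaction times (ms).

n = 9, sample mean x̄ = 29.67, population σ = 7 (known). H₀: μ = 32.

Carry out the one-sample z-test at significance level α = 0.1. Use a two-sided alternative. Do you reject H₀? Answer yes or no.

reject H₀: no

SE = σ/√n = 7/√9 = 2.3333
z = (x̄−μ₀)/SE = (29.67−32)/2.3333 = -0.9986
p-value (two-sided) = 0.31800
At α=0.1: p ≥ α → fail to reject H₀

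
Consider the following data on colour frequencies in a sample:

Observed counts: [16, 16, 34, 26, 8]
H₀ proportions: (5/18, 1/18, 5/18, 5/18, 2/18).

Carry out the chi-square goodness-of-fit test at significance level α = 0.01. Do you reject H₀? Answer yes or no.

n = 100; E_i = n·p_i = [27.78, 5.56, 27.78, 27.78, 11.11]
χ² = (16−27.78)²/27.78 + (16−5.56)²/5.56 + (34−27.78)²/27.78 + (26−27.78)²/27.78 + (8−11.11)²/11.11 = 27.0080
df = 4
p-value (upper-tail) = 0.00002
At α=0.01: p < α → reject H₀

reject H₀: yes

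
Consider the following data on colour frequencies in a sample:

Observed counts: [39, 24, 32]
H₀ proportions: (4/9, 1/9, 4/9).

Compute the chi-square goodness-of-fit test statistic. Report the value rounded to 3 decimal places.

n = 95; E_i = n·p_i = [42.22, 10.56, 42.22]
χ² = (39−42.22)²/42.22 + (24−10.56)²/10.56 + (32−42.22)²/42.22 = 19.8447
df = 2

test statistic = 19.845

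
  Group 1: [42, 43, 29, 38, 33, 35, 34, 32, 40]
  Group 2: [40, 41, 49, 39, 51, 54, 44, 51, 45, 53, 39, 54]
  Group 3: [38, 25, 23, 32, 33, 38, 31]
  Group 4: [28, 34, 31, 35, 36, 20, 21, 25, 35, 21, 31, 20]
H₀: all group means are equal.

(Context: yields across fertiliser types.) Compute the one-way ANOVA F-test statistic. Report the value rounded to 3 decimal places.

Group means [36.22, 46.67, 31.43, 28.08], grand mean 36.075
SSB = Σnᵢ(x̄ᵢ−x̄)² = 2263.922; SSW = ΣΣ(x−x̄ᵢ)² = 1230.853
MSB = 2263.922/3 = 754.6406; MSW = 1230.853/36 = 34.1904
F = MSB/MSW = 22.0717
df = (3, 36)

test statistic = 22.072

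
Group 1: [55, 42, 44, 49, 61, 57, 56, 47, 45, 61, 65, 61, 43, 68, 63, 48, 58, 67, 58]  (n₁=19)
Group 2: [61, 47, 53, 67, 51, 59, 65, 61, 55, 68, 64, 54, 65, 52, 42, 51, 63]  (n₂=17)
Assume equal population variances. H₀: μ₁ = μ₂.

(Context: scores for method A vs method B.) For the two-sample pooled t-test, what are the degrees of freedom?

degrees of freedom = 34

df = n₁ + n₂ − 2 = 19 + 17 − 2 = 34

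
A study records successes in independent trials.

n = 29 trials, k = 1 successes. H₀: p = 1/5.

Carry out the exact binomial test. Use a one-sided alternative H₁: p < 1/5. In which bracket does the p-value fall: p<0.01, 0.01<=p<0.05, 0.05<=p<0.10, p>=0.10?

p-value bracket: 0.01<=p<0.05

Exact binomial: n=29, k=1, p₀=1/5=0.2000
P(X≤1) from Σ C(n,i)·p₀^i·(1−p₀)^(n−i)
p-value (one-sided, H₁ less) = 0.01277
→ bracket: 0.01<=p<0.05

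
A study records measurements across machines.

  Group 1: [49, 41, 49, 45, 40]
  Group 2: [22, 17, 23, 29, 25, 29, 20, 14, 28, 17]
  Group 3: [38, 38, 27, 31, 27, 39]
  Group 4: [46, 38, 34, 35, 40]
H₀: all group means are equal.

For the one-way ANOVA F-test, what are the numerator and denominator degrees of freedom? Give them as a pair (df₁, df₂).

k = 4 groups, N = 26 total
df = (k−1, N−k) = (4−1, 26−4) = (3, 22)

degrees of freedom = [3, 22]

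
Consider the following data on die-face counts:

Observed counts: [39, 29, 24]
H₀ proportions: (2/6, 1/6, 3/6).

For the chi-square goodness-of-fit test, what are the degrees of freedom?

df = k − 1 = 3 − 1 = 2

degrees of freedom = 2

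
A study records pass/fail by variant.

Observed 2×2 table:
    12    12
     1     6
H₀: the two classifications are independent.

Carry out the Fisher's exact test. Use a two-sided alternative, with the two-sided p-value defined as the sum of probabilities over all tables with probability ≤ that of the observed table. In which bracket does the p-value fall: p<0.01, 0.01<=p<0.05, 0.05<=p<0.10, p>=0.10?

Margins: r₁=24, r₂=7, c₁=13, c₂=18, n=31
p_obs = C(24,12)·C(7,1)/C(31,13); sum pmf over tables with pmf ≤ p_obs
p-value (two-sided) = 0.19116
→ bracket: p>=0.10

p-value bracket: p>=0.10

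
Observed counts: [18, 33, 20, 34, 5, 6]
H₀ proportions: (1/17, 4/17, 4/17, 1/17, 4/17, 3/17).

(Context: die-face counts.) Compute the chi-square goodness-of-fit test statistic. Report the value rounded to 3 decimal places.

n = 116; E_i = n·p_i = [6.82, 27.29, 27.29, 6.82, 27.29, 20.47]
χ² = (18−6.82)²/6.82 + (33−27.29)²/27.29 + (20−27.29)²/27.29 + (34−6.82)²/6.82 + (5−27.29)²/27.29 + (6−20.47)²/20.47 = 158.1250
df = 5

test statistic = 158.125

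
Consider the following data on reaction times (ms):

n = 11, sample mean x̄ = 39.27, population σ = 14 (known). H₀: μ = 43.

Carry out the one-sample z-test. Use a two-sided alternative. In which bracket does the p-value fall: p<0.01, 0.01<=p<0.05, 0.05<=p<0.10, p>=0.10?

SE = σ/√n = 14/√11 = 4.2212
z = (x̄−μ₀)/SE = (39.27−43)/4.2212 = -0.8836
p-value (two-sided) = 0.37689
→ bracket: p>=0.10

p-value bracket: p>=0.10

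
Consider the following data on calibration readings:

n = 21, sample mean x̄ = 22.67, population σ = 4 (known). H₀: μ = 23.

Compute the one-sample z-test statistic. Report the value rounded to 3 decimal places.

test statistic = -0.378

SE = σ/√n = 4/√21 = 0.8729
z = (x̄−μ₀)/SE = (22.67−23)/0.8729 = -0.3781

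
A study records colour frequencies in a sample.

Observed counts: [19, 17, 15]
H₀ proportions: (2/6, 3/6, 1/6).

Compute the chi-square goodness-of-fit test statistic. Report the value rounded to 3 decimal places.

n = 51; E_i = n·p_i = [17.00, 25.50, 8.50]
χ² = (19−17.00)²/17.00 + (17−25.50)²/25.50 + (15−8.50)²/8.50 = 8.0392
df = 2

test statistic = 8.039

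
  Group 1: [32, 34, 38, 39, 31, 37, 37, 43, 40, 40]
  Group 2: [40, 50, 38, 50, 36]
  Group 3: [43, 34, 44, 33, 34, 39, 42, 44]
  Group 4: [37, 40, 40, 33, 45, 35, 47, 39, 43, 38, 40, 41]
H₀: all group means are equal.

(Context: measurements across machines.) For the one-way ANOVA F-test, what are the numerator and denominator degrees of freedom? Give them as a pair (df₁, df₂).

degrees of freedom = [3, 31]

k = 4 groups, N = 35 total
df = (k−1, N−k) = (4−1, 35−4) = (3, 31)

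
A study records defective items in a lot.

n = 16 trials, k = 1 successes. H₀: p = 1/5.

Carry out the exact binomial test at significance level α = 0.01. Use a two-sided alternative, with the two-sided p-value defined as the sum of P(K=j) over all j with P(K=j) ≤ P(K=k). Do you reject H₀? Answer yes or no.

Exact binomial: n=16, k=1, p₀=1/5=0.2000
P(X=j) = C(n,j)·p₀^j·(1−p₀)^(n−j); p = Σ P(X=j) over j with P(X=j) ≤ P(X=1)
p-value (two-sided) = 0.22243
At α=0.01: p ≥ α → fail to reject H₀

reject H₀: no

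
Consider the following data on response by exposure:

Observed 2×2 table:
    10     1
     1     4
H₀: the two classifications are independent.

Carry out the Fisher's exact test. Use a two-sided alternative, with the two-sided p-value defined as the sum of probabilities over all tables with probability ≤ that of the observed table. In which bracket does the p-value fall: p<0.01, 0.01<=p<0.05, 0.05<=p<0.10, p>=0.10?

Margins: r₁=11, r₂=5, c₁=11, c₂=5, n=16
p_obs = C(11,10)·C(5,1)/C(16,11); sum pmf over tables with pmf ≤ p_obs
p-value (two-sided) = 0.01282
→ bracket: 0.01<=p<0.05

p-value bracket: 0.01<=p<0.05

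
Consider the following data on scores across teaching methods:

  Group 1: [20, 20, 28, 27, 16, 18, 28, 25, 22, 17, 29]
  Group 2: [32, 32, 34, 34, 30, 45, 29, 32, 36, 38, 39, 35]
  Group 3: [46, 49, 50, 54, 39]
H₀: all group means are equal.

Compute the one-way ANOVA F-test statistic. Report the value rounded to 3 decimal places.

test statistic = 48.900

Group means [22.73, 34.67, 47.60], grand mean 32.286
SSB = Σnᵢ(x̄ᵢ−x̄)² = 2245.666; SSW = ΣΣ(x−x̄ᵢ)² = 574.048
MSB = 2245.666/2 = 1122.8329; MSW = 574.048/25 = 22.9619
F = MSB/MSW = 48.8997
df = (2, 25)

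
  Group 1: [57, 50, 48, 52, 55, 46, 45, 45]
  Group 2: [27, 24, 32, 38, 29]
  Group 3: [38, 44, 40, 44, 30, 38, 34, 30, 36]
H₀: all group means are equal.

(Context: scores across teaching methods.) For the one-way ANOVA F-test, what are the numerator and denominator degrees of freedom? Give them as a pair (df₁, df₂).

k = 3 groups, N = 22 total
df = (k−1, N−k) = (3−1, 22−3) = (2, 19)

degrees of freedom = [2, 19]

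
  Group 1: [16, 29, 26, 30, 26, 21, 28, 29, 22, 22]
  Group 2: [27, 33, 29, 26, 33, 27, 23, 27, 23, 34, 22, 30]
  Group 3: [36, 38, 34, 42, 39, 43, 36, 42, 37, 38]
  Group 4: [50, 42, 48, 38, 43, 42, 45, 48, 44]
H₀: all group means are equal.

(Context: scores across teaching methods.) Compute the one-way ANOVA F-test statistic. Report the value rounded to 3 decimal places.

Group means [24.90, 27.83, 38.50, 44.44], grand mean 33.366
SSB = Σnᵢ(x̄ᵢ−x̄)² = 2452.223; SSW = ΣΣ(x−x̄ᵢ)² = 559.289
MSB = 2452.223/3 = 817.4078; MSW = 559.289/37 = 15.1159
F = MSB/MSW = 54.0760
df = (3, 37)

test statistic = 54.076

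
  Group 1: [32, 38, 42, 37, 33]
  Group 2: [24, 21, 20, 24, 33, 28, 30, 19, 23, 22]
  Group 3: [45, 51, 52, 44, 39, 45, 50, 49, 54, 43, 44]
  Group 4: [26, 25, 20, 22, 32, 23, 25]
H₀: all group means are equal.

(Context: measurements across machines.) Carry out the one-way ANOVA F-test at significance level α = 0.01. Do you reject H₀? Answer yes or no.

reject H₀: yes

Group means [36.40, 24.40, 46.91, 24.71], grand mean 33.788
SSB = Σnᵢ(x̄ᵢ−x̄)² = 3385.577; SSW = ΣΣ(x−x̄ᵢ)² = 547.938
MSB = 3385.577/3 = 1128.5258; MSW = 547.938/29 = 18.8944
F = MSB/MSW = 59.7281
df = (3, 29)
p-value (upper-tail) = 0.00000
At α=0.01: p < α → reject H₀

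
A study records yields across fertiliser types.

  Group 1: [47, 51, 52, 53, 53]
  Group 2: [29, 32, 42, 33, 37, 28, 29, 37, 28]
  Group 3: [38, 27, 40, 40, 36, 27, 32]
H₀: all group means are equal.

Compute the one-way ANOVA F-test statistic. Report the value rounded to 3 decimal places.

Group means [51.20, 32.78, 34.29], grand mean 37.667
SSB = Σnᵢ(x̄ᵢ−x̄)² = 1210.883; SSW = ΣΣ(x−x̄ᵢ)² = 413.784
MSB = 1210.883/2 = 605.4413; MSW = 413.784/18 = 22.9880
F = MSB/MSW = 26.3373
df = (2, 18)

test statistic = 26.337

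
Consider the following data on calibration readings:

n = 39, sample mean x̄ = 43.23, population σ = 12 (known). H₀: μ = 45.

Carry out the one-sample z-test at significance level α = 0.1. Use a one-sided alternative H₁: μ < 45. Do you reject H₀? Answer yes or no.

reject H₀: no

SE = σ/√n = 12/√39 = 1.9215
z = (x̄−μ₀)/SE = (43.23−45)/1.9215 = -0.9211
p-value (one-sided, H₁ less) = 0.17849
At α=0.1: p ≥ α → fail to reject H₀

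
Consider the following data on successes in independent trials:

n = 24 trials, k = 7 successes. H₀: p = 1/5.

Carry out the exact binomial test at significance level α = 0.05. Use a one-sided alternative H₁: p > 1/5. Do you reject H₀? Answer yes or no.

reject H₀: no

Exact binomial: n=24, k=7, p₀=1/5=0.2000
P(X≥7) from Σ C(n,i)·p₀^i·(1−p₀)^(n−i)
p-value (one-sided, H₁ greater) = 0.18893
At α=0.05: p ≥ α → fail to reject H₀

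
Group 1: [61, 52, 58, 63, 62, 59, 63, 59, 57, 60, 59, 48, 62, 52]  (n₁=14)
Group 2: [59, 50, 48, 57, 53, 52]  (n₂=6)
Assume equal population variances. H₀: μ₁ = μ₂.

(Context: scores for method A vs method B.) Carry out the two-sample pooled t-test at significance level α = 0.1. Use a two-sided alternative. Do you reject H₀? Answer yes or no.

x̄₁=58.214, s₁=4.560, n₁=14
x̄₂=53.167, s₂=4.167, n₂=6
s_p² = [13·4.560² + 5·4.167²]/18 = 19.8439
SE = √(s_p²·(1/14+1/6)) = 2.1736
t = (58.214−53.167)/2.1736 = 2.3222
df = 18
p-value (two-sided) = 0.03215
At α=0.1: p < α → reject H₀

reject H₀: yes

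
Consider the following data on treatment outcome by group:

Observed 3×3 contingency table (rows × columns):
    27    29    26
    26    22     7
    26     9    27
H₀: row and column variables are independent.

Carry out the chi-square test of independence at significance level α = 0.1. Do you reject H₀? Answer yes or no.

Row totals [82, 55, 62], col totals [79, 60, 60], n=199
χ² = (27−32.55)²/32.55 + (29−24.72)²/24.72 + (26−24.72)²/24.72 + (26−21.83)²/21.83 + (22−16.58)²/16.58 + (7−16.58)²/16.58 + (26−24.61)²/24.61 + (9−18.69)²/18.69 + (27−18.69)²/18.69 = 18.6506
df = 4
p-value (upper-tail) = 0.00092
At α=0.1: p < α → reject H₀

reject H₀: yes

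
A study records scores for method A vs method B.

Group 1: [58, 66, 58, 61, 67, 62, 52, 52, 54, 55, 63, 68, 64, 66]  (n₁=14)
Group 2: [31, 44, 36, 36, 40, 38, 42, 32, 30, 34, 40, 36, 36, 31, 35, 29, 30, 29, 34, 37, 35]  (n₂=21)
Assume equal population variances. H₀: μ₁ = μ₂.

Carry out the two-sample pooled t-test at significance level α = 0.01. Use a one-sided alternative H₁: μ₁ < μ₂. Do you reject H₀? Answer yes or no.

reject H₀: no

x̄₁=60.429, s₁=5.612, n₁=14
x̄₂=35.000, s₂=4.254, n₂=21
s_p² = [13·5.612² + 20·4.254²]/33 = 23.3766
SE = √(s_p²·(1/14+1/21)) = 1.6682
t = (60.429−35.000)/1.6682 = 15.2430
df = 33
p-value (one-sided, H₁ less) = 1.00000
At α=0.01: p ≥ α → fail to reject H₀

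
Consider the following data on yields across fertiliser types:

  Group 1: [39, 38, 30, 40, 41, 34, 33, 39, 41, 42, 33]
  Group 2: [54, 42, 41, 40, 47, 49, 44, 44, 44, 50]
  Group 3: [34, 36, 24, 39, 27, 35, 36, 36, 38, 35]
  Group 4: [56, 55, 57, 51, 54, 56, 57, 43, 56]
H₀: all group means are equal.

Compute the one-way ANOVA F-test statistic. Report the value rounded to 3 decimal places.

Group means [37.27, 45.50, 34.00, 53.89], grand mean 42.250
SSB = Σnᵢ(x̄ᵢ−x̄)² = 2277.929; SSW = ΣΣ(x−x̄ᵢ)² = 705.571
MSB = 2277.929/3 = 759.3098; MSW = 705.571/36 = 19.5992
F = MSB/MSW = 38.7419
df = (3, 36)

test statistic = 38.742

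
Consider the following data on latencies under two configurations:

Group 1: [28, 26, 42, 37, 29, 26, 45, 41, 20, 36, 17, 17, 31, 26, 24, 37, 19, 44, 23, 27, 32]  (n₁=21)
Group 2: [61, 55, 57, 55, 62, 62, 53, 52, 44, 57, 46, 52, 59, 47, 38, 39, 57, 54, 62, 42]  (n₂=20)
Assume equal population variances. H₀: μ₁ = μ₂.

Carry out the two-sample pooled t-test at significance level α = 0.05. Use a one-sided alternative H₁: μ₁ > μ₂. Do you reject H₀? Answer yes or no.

reject H₀: no

x̄₁=29.857, s₁=8.748, n₁=21
x̄₂=52.700, s₂=7.637, n₂=20
s_p² = [20·8.748² + 19·7.637²]/39 = 67.6608
SE = √(s_p²·(1/21+1/20)) = 2.5700
t = (29.857−52.700)/2.5700 = -8.8882
df = 39
p-value (one-sided, H₁ greater) = 1.00000
At α=0.05: p ≥ α → fail to reject H₀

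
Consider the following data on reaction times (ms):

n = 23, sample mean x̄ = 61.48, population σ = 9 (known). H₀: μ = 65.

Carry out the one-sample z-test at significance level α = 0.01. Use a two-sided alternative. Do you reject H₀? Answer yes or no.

SE = σ/√n = 9/√23 = 1.8766
z = (x̄−μ₀)/SE = (61.48−65)/1.8766 = -1.8757
p-value (two-sided) = 0.06070
At α=0.01: p ≥ α → fail to reject H₀

reject H₀: no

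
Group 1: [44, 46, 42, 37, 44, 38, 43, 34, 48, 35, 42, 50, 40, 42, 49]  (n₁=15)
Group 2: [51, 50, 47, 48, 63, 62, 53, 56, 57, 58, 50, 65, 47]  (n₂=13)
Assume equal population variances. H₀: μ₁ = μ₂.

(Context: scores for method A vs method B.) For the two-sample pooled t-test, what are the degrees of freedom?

df = n₁ + n₂ − 2 = 15 + 13 − 2 = 26

degrees of freedom = 26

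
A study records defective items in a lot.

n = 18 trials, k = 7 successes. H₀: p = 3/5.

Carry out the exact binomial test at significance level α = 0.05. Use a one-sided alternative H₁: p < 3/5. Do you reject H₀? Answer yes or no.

reject H₀: no

Exact binomial: n=18, k=7, p₀=3/5=0.6000
P(X≤7) from Σ C(n,i)·p₀^i·(1−p₀)^(n−i)
p-value (one-sided, H₁ less) = 0.05765
At α=0.05: p ≥ α → fail to reject H₀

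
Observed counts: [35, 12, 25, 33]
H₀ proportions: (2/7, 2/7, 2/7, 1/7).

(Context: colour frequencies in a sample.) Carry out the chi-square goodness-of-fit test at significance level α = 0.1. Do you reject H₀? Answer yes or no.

n = 105; E_i = n·p_i = [30.00, 30.00, 30.00, 15.00]
χ² = (35−30.00)²/30.00 + (12−30.00)²/30.00 + (25−30.00)²/30.00 + (33−15.00)²/15.00 = 34.0667
df = 3
p-value (upper-tail) = 0.00000
At α=0.1: p < α → reject H₀

reject H₀: yes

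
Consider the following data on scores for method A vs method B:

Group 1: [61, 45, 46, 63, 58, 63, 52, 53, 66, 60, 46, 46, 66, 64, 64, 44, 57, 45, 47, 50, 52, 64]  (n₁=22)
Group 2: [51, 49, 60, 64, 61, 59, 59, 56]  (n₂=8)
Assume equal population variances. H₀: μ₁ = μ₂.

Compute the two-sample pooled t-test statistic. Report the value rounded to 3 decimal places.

test statistic = -0.745

x̄₁=55.091, s₁=8.053, n₁=22
x̄₂=57.375, s₂=5.097, n₂=8
s_p² = [21·8.053² + 7·5.097²]/28 = 55.1319
SE = √(s_p²·(1/22+1/8)) = 3.0655
t = (55.091−57.375)/3.0655 = -0.7451
df = 28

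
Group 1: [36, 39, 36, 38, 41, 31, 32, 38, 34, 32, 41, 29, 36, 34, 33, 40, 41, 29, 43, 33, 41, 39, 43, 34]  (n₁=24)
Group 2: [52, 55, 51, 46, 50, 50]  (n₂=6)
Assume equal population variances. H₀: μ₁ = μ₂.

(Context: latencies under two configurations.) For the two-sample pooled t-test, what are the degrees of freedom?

degrees of freedom = 28

df = n₁ + n₂ − 2 = 24 + 6 − 2 = 28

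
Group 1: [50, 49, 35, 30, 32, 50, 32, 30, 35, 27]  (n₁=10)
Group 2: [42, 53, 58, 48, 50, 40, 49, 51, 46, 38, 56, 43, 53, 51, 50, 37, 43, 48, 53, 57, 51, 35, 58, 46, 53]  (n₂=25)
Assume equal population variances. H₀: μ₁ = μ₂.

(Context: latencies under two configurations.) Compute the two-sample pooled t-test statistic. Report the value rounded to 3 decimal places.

x̄₁=37.000, s₁=9.055, n₁=10
x̄₂=48.360, s₂=6.538, n₂=25
s_p² = [9·9.055² + 24·6.538²]/33 = 53.4473
SE = √(s_p²·(1/10+1/25)) = 2.7354
t = (37.000−48.360)/2.7354 = -4.1529
df = 33

test statistic = -4.153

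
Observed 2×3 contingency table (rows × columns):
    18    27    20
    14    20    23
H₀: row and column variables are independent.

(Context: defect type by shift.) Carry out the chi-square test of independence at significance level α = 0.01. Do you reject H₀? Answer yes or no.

reject H₀: no

Row totals [65, 57], col totals [32, 47, 43], n=122
χ² = (18−17.05)²/17.05 + (27−25.04)²/25.04 + (20−22.91)²/22.91 + (14−14.95)²/14.95 + (20−21.96)²/21.96 + (23−20.09)²/20.09 = 1.2326
df = 2
p-value (upper-tail) = 0.53995
At α=0.01: p ≥ α → fail to reject H₀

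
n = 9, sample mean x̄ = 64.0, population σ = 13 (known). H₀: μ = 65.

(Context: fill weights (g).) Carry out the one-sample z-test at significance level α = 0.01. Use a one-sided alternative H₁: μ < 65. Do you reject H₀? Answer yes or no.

SE = σ/√n = 13/√9 = 4.3333
z = (x̄−μ₀)/SE = (64.0−65)/4.3333 = -0.2308
p-value (one-sided, H₁ less) = 0.40875
At α=0.01: p ≥ α → fail to reject H₀

reject H₀: no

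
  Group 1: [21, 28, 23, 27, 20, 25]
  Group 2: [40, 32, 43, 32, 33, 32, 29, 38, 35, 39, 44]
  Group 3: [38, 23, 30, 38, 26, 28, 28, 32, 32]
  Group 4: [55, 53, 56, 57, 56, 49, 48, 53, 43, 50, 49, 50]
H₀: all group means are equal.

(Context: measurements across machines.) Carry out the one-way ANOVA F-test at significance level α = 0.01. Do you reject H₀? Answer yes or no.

Group means [24.00, 36.09, 30.56, 51.58], grand mean 37.763
SSB = Σnᵢ(x̄ᵢ−x̄)² = 3926.820; SSW = ΣΣ(x−x̄ᵢ)² = 696.048
MSB = 3926.820/3 = 1308.9401; MSW = 696.048/34 = 20.4720
F = MSB/MSW = 63.9381
df = (3, 34)
p-value (upper-tail) = 0.00000
At α=0.01: p < α → reject H₀

reject H₀: yes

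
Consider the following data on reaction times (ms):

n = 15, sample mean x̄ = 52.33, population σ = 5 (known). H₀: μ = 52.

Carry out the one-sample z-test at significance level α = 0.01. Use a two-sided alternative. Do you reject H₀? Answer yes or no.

SE = σ/√n = 5/√15 = 1.2910
z = (x̄−μ₀)/SE = (52.33−52)/1.2910 = 0.2556
p-value (two-sided) = 0.79825
At α=0.01: p ≥ α → fail to reject H₀

reject H₀: no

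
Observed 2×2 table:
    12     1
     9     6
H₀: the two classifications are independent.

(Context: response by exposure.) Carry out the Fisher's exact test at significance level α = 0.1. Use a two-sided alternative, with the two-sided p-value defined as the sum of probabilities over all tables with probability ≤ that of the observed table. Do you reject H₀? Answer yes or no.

Margins: r₁=13, r₂=15, c₁=21, c₂=7, n=28
p_obs = C(13,12)·C(15,9)/C(28,21); sum pmf over tables with pmf ≤ p_obs
p-value (two-sided) = 0.08357
At α=0.1: p < α → reject H₀

reject H₀: yes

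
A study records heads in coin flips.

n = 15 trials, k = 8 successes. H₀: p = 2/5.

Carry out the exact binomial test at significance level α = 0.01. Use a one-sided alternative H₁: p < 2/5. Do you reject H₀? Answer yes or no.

reject H₀: no

Exact binomial: n=15, k=8, p₀=2/5=0.4000
P(X≤8) from Σ C(n,i)·p₀^i·(1−p₀)^(n−i)
p-value (one-sided, H₁ less) = 0.90495
At α=0.01: p ≥ α → fail to reject H₀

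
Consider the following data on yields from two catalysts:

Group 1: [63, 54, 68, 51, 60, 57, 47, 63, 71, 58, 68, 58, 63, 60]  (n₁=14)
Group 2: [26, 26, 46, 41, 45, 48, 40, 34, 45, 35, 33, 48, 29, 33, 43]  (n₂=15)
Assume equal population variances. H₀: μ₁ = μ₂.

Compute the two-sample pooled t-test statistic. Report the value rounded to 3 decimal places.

test statistic = 8.133

x̄₁=60.071, s₁=6.673, n₁=14
x̄₂=38.133, s₂=7.763, n₂=15
s_p² = [13·6.673² + 14·7.763²]/27 = 52.6912
SE = √(s_p²·(1/14+1/15)) = 2.6975
t = (60.071−38.133)/2.6975 = 8.1328
df = 27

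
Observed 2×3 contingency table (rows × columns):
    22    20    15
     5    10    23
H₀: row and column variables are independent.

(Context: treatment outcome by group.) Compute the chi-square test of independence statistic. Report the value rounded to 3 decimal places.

test statistic = 12.418

Row totals [57, 38], col totals [27, 30, 38], n=95
χ² = (22−16.20)²/16.20 + (20−18.00)²/18.00 + (15−22.80)²/22.80 + (5−10.80)²/10.80 + (10−12.00)²/12.00 + (23−15.20)²/15.20 = 12.4180
df = 2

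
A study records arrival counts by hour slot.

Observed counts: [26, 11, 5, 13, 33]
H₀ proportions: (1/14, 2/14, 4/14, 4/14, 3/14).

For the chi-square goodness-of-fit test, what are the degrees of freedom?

df = k − 1 = 5 − 1 = 4

degrees of freedom = 4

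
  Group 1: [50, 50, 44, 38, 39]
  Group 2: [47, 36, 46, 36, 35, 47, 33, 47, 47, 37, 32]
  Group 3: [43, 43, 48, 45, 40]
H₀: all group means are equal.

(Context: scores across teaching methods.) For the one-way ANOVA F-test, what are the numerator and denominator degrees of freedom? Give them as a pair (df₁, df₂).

degrees of freedom = [2, 18]

k = 3 groups, N = 21 total
df = (k−1, N−k) = (3−1, 21−3) = (2, 18)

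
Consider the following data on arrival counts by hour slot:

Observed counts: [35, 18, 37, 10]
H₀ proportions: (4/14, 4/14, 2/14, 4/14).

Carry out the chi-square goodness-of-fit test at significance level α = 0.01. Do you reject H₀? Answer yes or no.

reject H₀: yes

n = 100; E_i = n·p_i = [28.57, 28.57, 14.29, 28.57]
χ² = (35−28.57)²/28.57 + (18−28.57)²/28.57 + (37−14.29)²/14.29 + (10−28.57)²/28.57 = 53.5450
df = 3
p-value (upper-tail) = 0.00000
At α=0.01: p < α → reject H₀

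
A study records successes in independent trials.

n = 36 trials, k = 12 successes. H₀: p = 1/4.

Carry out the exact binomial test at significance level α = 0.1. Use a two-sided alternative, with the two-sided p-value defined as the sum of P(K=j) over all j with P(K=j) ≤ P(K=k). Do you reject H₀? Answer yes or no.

Exact binomial: n=36, k=12, p₀=1/4=0.2500
P(X=j) = C(n,j)·p₀^j·(1−p₀)^(n−j); p = Σ P(X=j) over j with P(X=j) ≤ P(X=12)
p-value (two-sided) = 0.25053
At α=0.1: p ≥ α → fail to reject H₀

reject H₀: no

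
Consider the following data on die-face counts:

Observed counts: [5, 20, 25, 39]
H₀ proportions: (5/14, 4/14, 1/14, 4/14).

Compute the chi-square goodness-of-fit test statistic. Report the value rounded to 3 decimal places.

n = 89; E_i = n·p_i = [31.79, 25.43, 6.36, 25.43]
χ² = (5−31.79)²/31.79 + (20−25.43)²/25.43 + (25−6.36)²/6.36 + (39−25.43)²/25.43 = 85.6461
df = 3

test statistic = 85.646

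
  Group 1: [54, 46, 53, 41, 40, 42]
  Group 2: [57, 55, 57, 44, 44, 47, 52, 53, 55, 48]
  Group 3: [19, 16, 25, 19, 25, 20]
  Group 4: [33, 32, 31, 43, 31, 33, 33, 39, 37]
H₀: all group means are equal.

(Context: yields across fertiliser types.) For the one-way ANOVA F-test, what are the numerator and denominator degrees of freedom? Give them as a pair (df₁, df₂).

degrees of freedom = [3, 27]

k = 4 groups, N = 31 total
df = (k−1, N−k) = (4−1, 31−4) = (3, 27)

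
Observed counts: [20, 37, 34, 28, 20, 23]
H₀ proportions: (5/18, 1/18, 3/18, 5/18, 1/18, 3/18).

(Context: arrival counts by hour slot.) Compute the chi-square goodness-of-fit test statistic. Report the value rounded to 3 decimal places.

n = 162; E_i = n·p_i = [45.00, 9.00, 27.00, 45.00, 9.00, 27.00]
χ² = (20−45.00)²/45.00 + (37−9.00)²/9.00 + (34−27.00)²/27.00 + (28−45.00)²/45.00 + (20−9.00)²/9.00 + (23−27.00)²/27.00 = 123.2741
df = 5

test statistic = 123.274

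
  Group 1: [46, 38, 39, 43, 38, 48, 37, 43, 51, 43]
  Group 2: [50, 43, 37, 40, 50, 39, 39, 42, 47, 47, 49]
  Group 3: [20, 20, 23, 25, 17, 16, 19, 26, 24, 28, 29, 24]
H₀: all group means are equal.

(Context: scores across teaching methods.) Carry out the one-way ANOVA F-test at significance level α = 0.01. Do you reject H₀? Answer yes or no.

Group means [42.60, 43.91, 22.58], grand mean 35.758
SSB = Σnᵢ(x̄ᵢ−x̄)² = 3281.835; SSW = ΣΣ(x−x̄ᵢ)² = 626.226
MSB = 3281.835/2 = 1640.9174; MSW = 626.226/30 = 20.8742
F = MSB/MSW = 78.6099
df = (2, 30)
p-value (upper-tail) = 0.00000
At α=0.01: p < α → reject H₀

reject H₀: yes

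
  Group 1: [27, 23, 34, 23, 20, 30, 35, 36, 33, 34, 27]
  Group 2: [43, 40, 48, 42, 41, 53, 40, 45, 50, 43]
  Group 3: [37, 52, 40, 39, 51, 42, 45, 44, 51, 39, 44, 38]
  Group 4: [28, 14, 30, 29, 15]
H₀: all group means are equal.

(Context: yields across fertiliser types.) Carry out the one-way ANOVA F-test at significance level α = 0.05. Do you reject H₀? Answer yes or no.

Group means [29.27, 44.50, 43.50, 23.20], grand mean 36.974
SSB = Σnᵢ(x̄ᵢ−x̄)² = 2678.492; SSW = ΣΣ(x−x̄ᵢ)² = 1060.482
MSB = 2678.492/3 = 892.8306; MSW = 1060.482/34 = 31.1906
F = MSB/MSW = 28.6250
df = (3, 34)
p-value (upper-tail) = 0.00000
At α=0.05: p < α → reject H₀

reject H₀: yes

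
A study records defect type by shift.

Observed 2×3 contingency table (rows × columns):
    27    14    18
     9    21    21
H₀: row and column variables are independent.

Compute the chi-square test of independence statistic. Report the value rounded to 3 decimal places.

test statistic = 10.102

Row totals [59, 51], col totals [36, 35, 39], n=110
χ² = (27−19.31)²/19.31 + (14−18.77)²/18.77 + (18−20.92)²/20.92 + (9−16.69)²/16.69 + (21−16.23)²/16.23 + (21−18.08)²/18.08 = 10.1024
df = 2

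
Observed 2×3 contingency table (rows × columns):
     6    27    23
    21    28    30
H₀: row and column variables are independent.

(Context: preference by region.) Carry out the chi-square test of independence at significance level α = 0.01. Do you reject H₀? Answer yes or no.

reject H₀: no

Row totals [56, 79], col totals [27, 55, 53], n=135
χ² = (6−11.20)²/11.20 + (27−22.81)²/22.81 + (23−21.99)²/21.99 + (21−15.80)²/15.80 + (28−32.19)²/32.19 + (30−31.01)²/31.01 = 5.5177
df = 2
p-value (upper-tail) = 0.06337
At α=0.01: p ≥ α → fail to reject H₀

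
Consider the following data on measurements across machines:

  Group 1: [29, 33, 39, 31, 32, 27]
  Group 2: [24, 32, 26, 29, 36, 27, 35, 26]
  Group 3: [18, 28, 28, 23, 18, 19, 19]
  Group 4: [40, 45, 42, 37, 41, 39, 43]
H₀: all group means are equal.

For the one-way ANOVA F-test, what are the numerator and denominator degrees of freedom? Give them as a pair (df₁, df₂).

k = 4 groups, N = 28 total
df = (k−1, N−k) = (4−1, 28−4) = (3, 24)

degrees of freedom = [3, 24]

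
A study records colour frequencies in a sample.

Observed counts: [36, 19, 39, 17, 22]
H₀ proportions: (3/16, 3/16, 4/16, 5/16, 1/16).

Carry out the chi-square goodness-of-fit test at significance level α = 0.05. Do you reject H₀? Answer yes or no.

reject H₀: yes

n = 133; E_i = n·p_i = [24.94, 24.94, 33.25, 41.56, 8.31]
χ² = (36−24.94)²/24.94 + (19−24.94)²/24.94 + (39−33.25)²/33.25 + (17−41.56)²/41.56 + (22−8.31)²/8.31 = 44.3694
df = 4
p-value (upper-tail) = 0.00000
At α=0.05: p < α → reject H₀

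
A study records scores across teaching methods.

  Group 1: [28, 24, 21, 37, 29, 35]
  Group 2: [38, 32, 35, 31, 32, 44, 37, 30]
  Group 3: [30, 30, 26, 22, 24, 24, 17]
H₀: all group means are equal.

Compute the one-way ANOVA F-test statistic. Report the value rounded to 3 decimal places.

test statistic = 7.513

Group means [29.00, 34.88, 24.71], grand mean 29.810
SSB = Σnᵢ(x̄ᵢ−x̄)² = 390.935; SSW = ΣΣ(x−x̄ᵢ)² = 468.304
MSB = 390.935/2 = 195.4673; MSW = 468.304/18 = 26.0169
F = MSB/MSW = 7.5131
df = (2, 18)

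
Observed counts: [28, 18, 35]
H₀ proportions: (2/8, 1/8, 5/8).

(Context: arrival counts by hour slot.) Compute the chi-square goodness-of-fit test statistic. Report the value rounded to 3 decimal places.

test statistic = 13.914

n = 81; E_i = n·p_i = [20.25, 10.12, 50.62]
χ² = (28−20.25)²/20.25 + (18−10.12)²/10.12 + (35−50.62)²/50.62 = 13.9136
df = 2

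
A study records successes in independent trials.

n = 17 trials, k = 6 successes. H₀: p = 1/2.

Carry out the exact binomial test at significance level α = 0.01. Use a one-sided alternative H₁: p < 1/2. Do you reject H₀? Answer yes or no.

Exact binomial: n=17, k=6, p₀=1/2=0.5000
P(X≤6) from Σ C(n,i)·p₀^i·(1−p₀)^(n−i)
p-value (one-sided, H₁ less) = 0.16615
At α=0.01: p ≥ α → fail to reject H₀

reject H₀: no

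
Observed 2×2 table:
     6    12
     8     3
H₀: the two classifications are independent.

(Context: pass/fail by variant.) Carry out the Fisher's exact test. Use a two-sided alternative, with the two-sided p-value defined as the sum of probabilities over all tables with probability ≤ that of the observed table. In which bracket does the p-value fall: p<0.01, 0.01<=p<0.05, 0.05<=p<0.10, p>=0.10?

Margins: r₁=18, r₂=11, c₁=14, c₂=15, n=29
p_obs = C(18,6)·C(11,8)/C(29,14); sum pmf over tables with pmf ≤ p_obs
p-value (two-sided) = 0.06043
→ bracket: 0.05<=p<0.10

p-value bracket: 0.05<=p<0.10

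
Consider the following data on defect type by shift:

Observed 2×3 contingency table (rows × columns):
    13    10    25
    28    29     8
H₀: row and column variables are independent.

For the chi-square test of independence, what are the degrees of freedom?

degrees of freedom = 2

df = (r−1)(c−1) = (2−1)·(3−1) = 2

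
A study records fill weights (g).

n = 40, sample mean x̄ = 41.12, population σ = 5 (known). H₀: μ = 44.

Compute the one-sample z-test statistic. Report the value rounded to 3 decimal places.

test statistic = -3.643

SE = σ/√n = 5/√40 = 0.7906
z = (x̄−μ₀)/SE = (41.12−44)/0.7906 = -3.6429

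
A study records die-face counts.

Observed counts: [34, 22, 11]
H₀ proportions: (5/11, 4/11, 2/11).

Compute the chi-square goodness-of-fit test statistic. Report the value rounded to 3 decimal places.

test statistic = 0.757

n = 67; E_i = n·p_i = [30.45, 24.36, 12.18]
χ² = (34−30.45)²/30.45 + (22−24.36)²/24.36 + (11−12.18)²/12.18 = 0.7567
df = 2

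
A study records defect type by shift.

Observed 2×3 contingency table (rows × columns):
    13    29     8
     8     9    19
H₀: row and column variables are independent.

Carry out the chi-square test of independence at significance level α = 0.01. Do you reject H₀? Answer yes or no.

Row totals [50, 36], col totals [21, 38, 27], n=86
χ² = (13−12.21)²/12.21 + (29−22.09)²/22.09 + (8−15.70)²/15.70 + (8−8.79)²/8.79 + (9−15.91)²/15.91 + (19−11.30)²/11.30 = 14.2981
df = 2
p-value (upper-tail) = 0.00079
At α=0.01: p < α → reject H₀

reject H₀: yes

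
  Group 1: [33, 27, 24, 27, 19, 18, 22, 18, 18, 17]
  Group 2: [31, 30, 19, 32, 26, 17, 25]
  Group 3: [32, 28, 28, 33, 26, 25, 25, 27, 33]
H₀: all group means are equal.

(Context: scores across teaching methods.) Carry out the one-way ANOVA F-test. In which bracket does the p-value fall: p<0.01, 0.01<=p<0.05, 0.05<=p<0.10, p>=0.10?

Group means [22.30, 25.71, 28.56], grand mean 25.385
SSB = Σnᵢ(x̄ᵢ−x̄)² = 186.403; SSW = ΣΣ(x−x̄ᵢ)² = 549.751
MSB = 186.403/2 = 93.2015; MSW = 549.751/23 = 23.9022
F = MSB/MSW = 3.8993
df = (2, 23)
p-value (upper-tail) = 0.03482
→ bracket: 0.01<=p<0.05

p-value bracket: 0.01<=p<0.05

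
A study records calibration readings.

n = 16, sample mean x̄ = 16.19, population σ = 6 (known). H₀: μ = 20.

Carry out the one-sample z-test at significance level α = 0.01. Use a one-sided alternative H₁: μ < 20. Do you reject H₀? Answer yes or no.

SE = σ/√n = 6/√16 = 1.5000
z = (x̄−μ₀)/SE = (16.19−20)/1.5000 = -2.5400
p-value (one-sided, H₁ less) = 0.00554
At α=0.01: p < α → reject H₀

reject H₀: yes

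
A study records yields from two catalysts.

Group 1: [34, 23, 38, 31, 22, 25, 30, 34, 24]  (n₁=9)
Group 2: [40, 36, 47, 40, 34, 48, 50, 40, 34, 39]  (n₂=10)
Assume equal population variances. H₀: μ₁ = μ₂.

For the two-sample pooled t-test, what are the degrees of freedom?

df = n₁ + n₂ − 2 = 9 + 10 − 2 = 17

degrees of freedom = 17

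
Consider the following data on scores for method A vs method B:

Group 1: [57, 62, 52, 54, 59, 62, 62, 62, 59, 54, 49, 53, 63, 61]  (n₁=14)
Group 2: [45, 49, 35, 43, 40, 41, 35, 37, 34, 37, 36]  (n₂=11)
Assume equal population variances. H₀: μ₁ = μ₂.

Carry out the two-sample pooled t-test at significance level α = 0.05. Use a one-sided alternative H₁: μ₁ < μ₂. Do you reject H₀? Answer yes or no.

x̄₁=57.786, s₁=4.594, n₁=14
x̄₂=39.273, s₂=4.798, n₂=11
s_p² = [13·4.594² + 10·4.798²]/23 = 21.9365
SE = √(s_p²·(1/14+1/11)) = 1.8871
t = (57.786−39.273)/1.8871 = 9.8103
df = 23
p-value (one-sided, H₁ less) = 1.00000
At α=0.05: p ≥ α → fail to reject H₀

reject H₀: no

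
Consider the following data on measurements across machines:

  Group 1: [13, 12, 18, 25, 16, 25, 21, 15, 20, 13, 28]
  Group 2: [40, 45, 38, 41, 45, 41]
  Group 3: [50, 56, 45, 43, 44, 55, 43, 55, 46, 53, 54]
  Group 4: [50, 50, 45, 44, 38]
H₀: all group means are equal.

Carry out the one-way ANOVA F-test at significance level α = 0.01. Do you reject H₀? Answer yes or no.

Group means [18.73, 41.67, 49.45, 45.40], grand mean 37.182
SSB = Σnᵢ(x̄ᵢ−x̄)² = 5861.467; SSW = ΣΣ(x−x̄ᵢ)² = 725.442
MSB = 5861.467/3 = 1953.8222; MSW = 725.442/29 = 25.0153
F = MSB/MSW = 78.1052
df = (3, 29)
p-value (upper-tail) = 0.00000
At α=0.01: p < α → reject H₀

reject H₀: yes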